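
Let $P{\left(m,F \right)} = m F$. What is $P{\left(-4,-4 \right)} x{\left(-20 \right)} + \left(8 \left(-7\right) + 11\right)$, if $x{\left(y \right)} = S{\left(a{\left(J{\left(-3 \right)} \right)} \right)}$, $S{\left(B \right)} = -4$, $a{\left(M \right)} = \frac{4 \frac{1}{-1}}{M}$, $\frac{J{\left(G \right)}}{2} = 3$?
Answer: $-109$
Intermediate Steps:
$J{\left(G \right)} = 6$ ($J{\left(G \right)} = 2 \cdot 3 = 6$)
$a{\left(M \right)} = - \frac{4}{M}$ ($a{\left(M \right)} = \frac{4 \left(-1\right)}{M} = - \frac{4}{M}$)
$x{\left(y \right)} = -4$
$P{\left(m,F \right)} = F m$
$P{\left(-4,-4 \right)} x{\left(-20 \right)} + \left(8 \left(-7\right) + 11\right) = \left(-4\right) \left(-4\right) \left(-4\right) + \left(8 \left(-7\right) + 11\right) = 16 \left(-4\right) + \left(-56 + 11\right) = -64 - 45 = -109$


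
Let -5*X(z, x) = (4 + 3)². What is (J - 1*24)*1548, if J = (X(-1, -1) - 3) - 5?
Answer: -323532/5 ≈ -64706.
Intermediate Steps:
X(z, x) = -49/5 (X(z, x) = -(4 + 3)²/5 = -⅕*7² = -⅕*49 = -49/5)
J = -89/5 (J = (-49/5 - 3) - 5 = -64/5 - 5 = -89/5 ≈ -17.800)
(J - 1*24)*1548 = (-89/5 - 1*24)*1548 = (-89/5 - 24)*1548 = -209/5*1548 = -323532/5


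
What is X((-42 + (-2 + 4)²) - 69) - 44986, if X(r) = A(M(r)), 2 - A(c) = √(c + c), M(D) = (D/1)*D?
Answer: -44984 - 107*√2 ≈ -45135.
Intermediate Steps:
M(D) = D² (M(D) = (D*1)*D = D*D = D²)
A(c) = 2 - √2*√c (A(c) = 2 - √(c + c) = 2 - √(2*c) = 2 - √2*√c)
X(r) = 2 - √2*√(r²)
X((-42 + (-2 + 4)²) - 69) - 44986 = (2 - √2*√(((-42 + (-2 + 4)²) - 69)²)) - 44986 = (2 - √2*√(((-42 + 2²) - 69)²)) - 44986 = (2 - √2*√(((-42 + 4) - 69)²)) - 44986 = (2 - √2*√((-38 - 69)²)) - 44986 = (2 - √2*√((-107)²)) - 44986 = (2 - √2*√11449) - 44986 = (2 - 1*√2*107) - 44986 = (2 - 107*√2) - 44986 = -44984 - 107*√2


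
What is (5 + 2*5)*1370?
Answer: 20550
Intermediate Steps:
(5 + 2*5)*1370 = (5 + 10)*1370 = 15*1370 = 20550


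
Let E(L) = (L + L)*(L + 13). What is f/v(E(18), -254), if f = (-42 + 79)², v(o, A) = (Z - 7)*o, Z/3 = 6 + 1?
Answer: 1369/15624 ≈ 0.087622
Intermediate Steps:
E(L) = 2*L*(13 + L) (E(L) = (2*L)*(13 + L) = 2*L*(13 + L))
Z = 21 (Z = 3*(6 + 1) = 3*7 = 21)
v(o, A) = 14*o (v(o, A) = (21 - 7)*o = 14*o)
f = 1369 (f = 37² = 1369)
f/v(E(18), -254) = 1369/((14*(2*18*(13 + 18)))) = 1369/((14*(2*18*31))) = 1369/((14*1116)) = 1369/15624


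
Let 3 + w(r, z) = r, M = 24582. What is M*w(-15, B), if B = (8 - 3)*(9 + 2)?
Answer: -442476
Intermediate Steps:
B = 55 (B = 5*11 = 55)
w(r, z) = -3 + r
M*w(-15, B) = 24582*(-3 - 15) = 24582*(-18) = -442476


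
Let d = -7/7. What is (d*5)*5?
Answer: -25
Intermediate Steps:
d = -1 (d = -7*⅐ = -1)
(d*5)*5 = -1*5*5 = -5*5 = -25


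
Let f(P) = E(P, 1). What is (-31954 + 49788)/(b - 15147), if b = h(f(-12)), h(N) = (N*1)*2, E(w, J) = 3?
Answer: -17834/15141 ≈ -1.1779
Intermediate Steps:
f(P) = 3
h(N) = 2*N (h(N) = N*2 = 2*N)
b = 6 (b = 2*3 = 6)
(-31954 + 49788)/(b - 15147) = (-31954 + 49788)/(6 - 15147) = 17834/(-15141) = 17834*(-1/15141) = -17834/15141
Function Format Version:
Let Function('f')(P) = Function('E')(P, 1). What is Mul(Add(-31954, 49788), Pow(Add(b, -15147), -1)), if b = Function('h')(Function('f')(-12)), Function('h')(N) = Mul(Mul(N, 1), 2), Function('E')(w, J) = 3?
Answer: Rational(-17834, 15141) ≈ -1.1779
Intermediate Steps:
Function('f')(P) = 3
Function('h')(N) = Mul(2, N) (Function('h')(N) = Mul(N, 2) = Mul(2, N))
b = 6 (b = Mul(2, 3) = 6)
Mul(Add(-31954, 49788), Pow(Add(b, -15147), -1)) = Mul(Add(-31954, 49788), Pow(Add(6, -15147), -1)) = Mul(17834, Pow(-15141, -1)) = Mul(17834, Rational(-1, 15141)) = Rational(-17834, 15141)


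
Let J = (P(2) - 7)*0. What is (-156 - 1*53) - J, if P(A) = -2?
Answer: -209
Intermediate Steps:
J = 0 (J = (-2 - 7)*0 = -9*0 = 0)
(-156 - 1*53) - J = (-156 - 1*53) - 1*0 = (-156 - 53) + 0 = -209 + 0 = -209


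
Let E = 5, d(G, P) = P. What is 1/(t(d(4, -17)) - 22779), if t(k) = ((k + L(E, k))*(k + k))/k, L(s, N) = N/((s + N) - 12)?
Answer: -12/273739 ≈ -4.3837e-5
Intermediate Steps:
L(s, N) = N/(-12 + N + s) (L(s, N) = N/((N + s) - 12) = N/(-12 + N + s))
t(k) = 2*k + 2*k/(-7 + k) (t(k) = ((k + k/(-12 + k + 5))*(k + k))/k = ((k + k/(-7 + k))*(2*k))/k = (2*k*(k + k/(-7 + k)))/k = 2*k + 2*k/(-7 + k))
1/(t(d(4, -17)) - 22779) = 1/(2*(-17)*(-6 - 17)/(-7 - 17) - 22779) = 1/(2*(-17)*(-23)/(-24) - 22779) = 1/(2*(-17)*(-1/24)*(-23) - 22779) = 1/(-391/12 - 22779) = 1/(-273739/12) = -12/273739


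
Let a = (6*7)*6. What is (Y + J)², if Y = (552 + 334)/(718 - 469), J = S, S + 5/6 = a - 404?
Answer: 5526286921/248004 ≈ 22283.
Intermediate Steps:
a = 252 (a = 42*6 = 252)
S = -917/6 (S = -⅚ + (252 - 404) = -⅚ - 152 = -917/6 ≈ -152.83)
J = -917/6 ≈ -152.83
Y = 886/249 ≈ 3.5582
(Y + J)² = (886/249 - 917/6)² = (-74339/498)² = 5526286921/248004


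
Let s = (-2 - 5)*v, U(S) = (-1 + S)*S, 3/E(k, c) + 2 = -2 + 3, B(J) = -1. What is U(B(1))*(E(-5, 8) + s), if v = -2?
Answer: 22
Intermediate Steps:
E(k, c) = -3 (E(k, c) = 3/(-2 + (-2 + 3)) = 3/(-2 + 1) = 3/(-1) = 3*(-1) = -3)
U(S) = S*(-1 + S)
s = 14 (s = (-2 - 5)*(-2) = -7*(-2) = 14)
U(B(1))*(E(-5, 8) + s) = (-(-1 - 1))*(-3 + 14) = -1*(-2)*11 = 2*11 = 22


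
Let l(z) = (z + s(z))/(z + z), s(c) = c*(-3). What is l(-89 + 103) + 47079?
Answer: 47078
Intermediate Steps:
s(c) = -3*c
l(z) = -1 (l(z) = (z - 3*z)/(z + z) = (-2*z)/((2*z)) = (-2*z)*(1/(2*z)) = -1)
l(-89 + 103) + 47079 = -1 + 47079 = 47078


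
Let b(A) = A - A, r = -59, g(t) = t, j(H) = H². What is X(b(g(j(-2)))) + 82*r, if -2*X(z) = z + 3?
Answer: -9679/2 ≈ -4839.5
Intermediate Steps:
b(A) = 0
X(z) = -3/2 - z/2 (X(z) = -(z + 3)/2 = -(3 + z)/2 = -3/2 - z/2)
X(b(g(j(-2)))) + 82*r = (-3/2 - ½*0) + 82*(-59) = (-3/2 + 0) - 4838 = -3/2 - 4838 = -9679/2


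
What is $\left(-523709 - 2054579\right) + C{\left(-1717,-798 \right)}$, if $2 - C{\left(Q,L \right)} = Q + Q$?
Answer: $-2574852$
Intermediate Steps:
$C{\left(Q,L \right)} = 2 - 2 Q$ ($C{\left(Q,L \right)} = 2 - \left(Q + Q\right) = 2 - 2 Q$)
$\left(-523709 - 2054579\right) + C{\left(-1717,-798 \right)} = \left(-523709 - 2054579\right) + \left(2 - -3434\right) = -2578288 + \left(2 + 3434\right) = -2578288 + 3436 = -2574852$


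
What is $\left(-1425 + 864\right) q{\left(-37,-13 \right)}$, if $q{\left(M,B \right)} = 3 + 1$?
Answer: $-2244$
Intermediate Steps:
$q{\left(M,B \right)} = 4$
$\left(-1425 + 864\right) q{\left(-37,-13 \right)} = \left(-1425 + 864\right) 4 = \left(-561\right) 4 = -2244$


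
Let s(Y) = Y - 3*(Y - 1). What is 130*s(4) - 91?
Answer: -741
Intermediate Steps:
s(Y) = 3 - 2*Y (s(Y) = Y - 3*(-1 + Y) = Y + (3 - 3*Y) = 3 - 2*Y)
130*s(4) - 91 = 130*(3 - 2*4) - 91 = 130*(3 - 8) - 91 = 130*(-5) - 91 = -650 - 91 = -741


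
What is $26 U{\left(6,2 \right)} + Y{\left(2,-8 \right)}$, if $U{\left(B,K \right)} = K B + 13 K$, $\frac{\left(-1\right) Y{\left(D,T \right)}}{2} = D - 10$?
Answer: $1004$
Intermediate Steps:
$Y{\left(D,T \right)} = 20 - 2 D$ ($Y{\left(D,T \right)} = - 2 \left(D - 10\right) = - 2 \left(-10 + D\right) = 20 - 2 D$)
$U{\left(B,K \right)} = 13 K + B K$ ($U{\left(B,K \right)} = B K + 13 K = 13 K + B K$)
$26 U{\left(6,2 \right)} + Y{\left(2,-8 \right)} = 26 \cdot 2 \left(13 + 6\right) + \left(20 - 4\right) = 26 \cdot 2 \cdot 19 + \left(20 - 4\right) = 26 \cdot 38 + 16 = 988 + 16 = 1004$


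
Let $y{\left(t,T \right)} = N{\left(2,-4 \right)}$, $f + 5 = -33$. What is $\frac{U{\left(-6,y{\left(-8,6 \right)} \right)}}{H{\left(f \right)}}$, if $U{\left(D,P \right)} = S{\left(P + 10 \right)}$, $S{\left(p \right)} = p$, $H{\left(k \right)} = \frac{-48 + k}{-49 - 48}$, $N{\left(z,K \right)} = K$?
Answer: $\frac{291}{43} \approx 6.7674$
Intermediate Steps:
$f = -38$ ($f = -5 - 33 = -38$)
$y{\left(t,T \right)} = -4$
$H{\left(k \right)} = \frac{48}{97} - \frac{k}{97}$ ($H{\left(k \right)} = \frac{-48 + k}{-97} = \left(-48 + k\right) \left(- \frac{1}{97}\right) = \frac{48}{97} - \frac{k}{97}$)
$U{\left(D,P \right)} = 10 + P$ ($U{\left(D,P \right)} = P + 10 = 10 + P$)
$\frac{U{\left(-6,y{\left(-8,6 \right)} \right)}}{H{\left(f \right)}} = \frac{10 - 4}{\frac{48}{97} - - \frac{38}{97}} = \frac{6}{\frac{48}{97} + \frac{38}{97}} = \frac{6}{\frac{86}{97}} = 6 \cdot \frac{97}{86} = \frac{291}{43}$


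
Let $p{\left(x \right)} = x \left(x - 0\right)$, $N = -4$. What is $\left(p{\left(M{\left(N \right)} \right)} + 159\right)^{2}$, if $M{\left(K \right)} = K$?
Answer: $30625$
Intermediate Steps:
$p{\left(x \right)} = x^{2}$ ($p{\left(x \right)} = x \left(x + 0\right) = x x = x^{2}$)
$\left(p{\left(M{\left(N \right)} \right)} + 159\right)^{2} = \left(\left(-4\right)^{2} + 159\right)^{2} = \left(16 + 159\right)^{2} = 175^{2} = 30625$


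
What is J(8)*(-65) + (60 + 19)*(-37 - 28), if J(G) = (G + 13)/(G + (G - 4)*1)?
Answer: -20995/4 ≈ -5248.8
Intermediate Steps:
J(G) = (13 + G)/(-4 + 2*G) (J(G) = (13 + G)/(G + (-4 + G)*1) = (13 + G)/(G + (-4 + G)) = (13 + G)/(-4 + 2*G))
J(8)*(-65) + (60 + 19)*(-37 - 28) = ((13 + 8)/(2*(-2 + 8)))*(-65) + (60 + 19)*(-37 - 28) = ((½)*21/6)*(-65) + 79*(-65) = ((½)*(⅙)*21)*(-65) - 5135 = (7/4)*(-65) - 5135 = -455/4 - 5135 = -20995/4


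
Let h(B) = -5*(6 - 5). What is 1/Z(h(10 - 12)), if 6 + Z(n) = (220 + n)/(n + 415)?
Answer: -82/449 ≈ -0.18263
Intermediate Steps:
h(B) = -5 (h(B) = -5*1 = -5)
Z(n) = -6 + (220 + n)/(415 + n) (Z(n) = -6 + (220 + n)/(n + 415) = -6 + (220 + n)/(415 + n))
1/Z(h(10 - 12)) = 1/(5*(-454 - 1*(-5))/(415 - 5)) = 1/(5*(-454 + 5)/410) = 1/(5*(1/410)*(-449)) = 1/(-449/82) = -82/449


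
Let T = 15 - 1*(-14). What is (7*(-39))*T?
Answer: -7917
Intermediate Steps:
T = 29 (T = 15 + 14 = 29)
(7*(-39))*T = (7*(-39))*29 = -273*29 = -7917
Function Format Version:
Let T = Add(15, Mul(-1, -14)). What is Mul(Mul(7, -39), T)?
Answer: -7917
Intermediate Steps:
T = 29 (T = Add(15, 14) = 29)
Mul(Mul(7, -39), T) = Mul(Mul(7, -39), 29) = Mul(-273, 29) = -7917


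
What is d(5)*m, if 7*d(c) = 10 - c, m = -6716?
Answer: -33580/7 ≈ -4797.1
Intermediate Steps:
d(c) = 10/7 - c/7 (d(c) = (10 - c)/7 = 10/7 - c/7)
d(5)*m = (10/7 - ⅐*5)*(-6716) = (10/7 - 5/7)*(-6716) = (5/7)*(-6716) = -33580/7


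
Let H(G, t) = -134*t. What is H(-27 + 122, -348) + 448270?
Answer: 494902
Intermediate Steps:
H(-27 + 122, -348) + 448270 = -134*(-348) + 448270 = 46632 + 448270 = 494902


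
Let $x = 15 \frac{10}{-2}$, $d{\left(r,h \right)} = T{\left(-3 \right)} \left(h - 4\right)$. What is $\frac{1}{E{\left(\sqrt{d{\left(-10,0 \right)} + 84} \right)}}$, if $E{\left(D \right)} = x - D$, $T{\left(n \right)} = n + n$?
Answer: $- \frac{25}{1839} + \frac{2 \sqrt{3}}{1839} \approx -0.011711$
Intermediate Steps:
$T{\left(n \right)} = 2 n$
$d{\left(r,h \right)} = 24 - 6 h$ ($d{\left(r,h \right)} = 2 \left(-3\right) \left(h - 4\right) = - 6 \left(-4 + h\right) = 24 - 6 h$)
$x = -75$ ($x = 15 \cdot 10 \left(- \frac{1}{2}\right) = 15 \left(-5\right) = -75$)
$E{\left(D \right)} = -75 - D$
$\frac{1}{E{\left(\sqrt{d{\left(-10,0 \right)} + 84} \right)}} = \frac{1}{-75 - \sqrt{\left(24 - 0\right) + 84}} = \frac{1}{-75 - \sqrt{\left(24 + 0\right) + 84}} = \frac{1}{-75 - \sqrt{24 + 84}} = \frac{1}{-75 - \sqrt{108}} = \frac{1}{-75 - 6 \sqrt{3}}$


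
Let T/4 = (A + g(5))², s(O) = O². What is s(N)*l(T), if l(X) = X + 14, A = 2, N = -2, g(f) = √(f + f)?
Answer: 280 + 64*√10 ≈ 482.39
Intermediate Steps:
g(f) = √2*√f (g(f) = √(2*f) = √2*√f)
T = 4*(2 + √10)² (T = 4*(2 + √2*√5)² = 4*(2 + √10)² ≈ 106.60)
l(X) = 14 + X
s(N)*l(T) = (-2)²*(14 + (56 + 16*√10)) = 4*(70 + 16*√10) = 280 + 64*√10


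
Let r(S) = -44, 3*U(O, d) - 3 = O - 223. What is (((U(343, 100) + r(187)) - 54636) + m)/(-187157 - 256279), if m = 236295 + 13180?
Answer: -48709/110859 ≈ -0.43938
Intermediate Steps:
U(O, d) = -220/3 + O/3 (U(O, d) = 1 + (O - 223)/3 = 1 + (-223 + O)/3 = 1 + (-223/3 + O/3) = -220/3 + O/3)
m = 249475
(((U(343, 100) + r(187)) - 54636) + m)/(-187157 - 256279) = ((((-220/3 + (1/3)*343) - 44) - 54636) + 249475)/(-187157 - 256279) = ((((-220/3 + 343/3) - 44) - 54636) + 249475)/(-443436) = (((41 - 44) - 54636) + 249475)*(-1/443436) = ((-3 - 54636) + 249475)*(-1/443436) = (-54639 + 249475)*(-1/443436) = 194836*(-1/443436) = -48709/110859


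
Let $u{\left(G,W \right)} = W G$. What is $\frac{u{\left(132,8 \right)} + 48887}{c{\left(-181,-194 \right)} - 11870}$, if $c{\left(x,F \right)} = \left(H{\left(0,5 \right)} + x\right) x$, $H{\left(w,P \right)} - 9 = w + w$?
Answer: $\frac{49943}{19262} \approx 2.5928$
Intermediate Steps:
$H{\left(w,P \right)} = 9 + 2 w$ ($H{\left(w,P \right)} = 9 + \left(w + w\right) = 9 + 2 w$)
$c{\left(x,F \right)} = x \left(9 + x\right)$ ($c{\left(x,F \right)} = \left(\left(9 + 2 \cdot 0\right) + x\right) x = \left(\left(9 + 0\right) + x\right) x = \left(9 + x\right) x = x \left(9 + x\right)$)
$u{\left(G,W \right)} = G W$
$\frac{u{\left(132,8 \right)} + 48887}{c{\left(-181,-194 \right)} - 11870} = \frac{132 \cdot 8 + 48887}{- 181 \left(9 - 181\right) - 11870} = \frac{1056 + 48887}{\left(-181\right) \left(-172\right) - 11870} = \frac{49943}{31132 - 11870} = \frac{49943}{19262}$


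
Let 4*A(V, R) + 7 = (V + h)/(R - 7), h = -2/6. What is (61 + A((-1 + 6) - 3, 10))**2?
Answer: 1142761/324 ≈ 3527.0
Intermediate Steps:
h = -1/3 (h = -2*1/6 = -1/3 ≈ -0.33333)
A(V, R) = -7/4 + (-1/3 + V)/(4*(-7 + R)) (A(V, R) = -7/4 + ((V - 1/3)/(R - 7))/4 = -7/4 + ((-1/3 + V)/(-7 + R))/4 = -7/4 + (-1/3 + V)/(4*(-7 + R)))
(61 + A((-1 + 6) - 3, 10))**2 = (61 + (146 - 21*10 + 3*((-1 + 6) - 3))/(12*(-7 + 10)))**2 = (61 + (1/12)*(146 - 210 + 3*(5 - 3))/3)**2 = (61 + (1/12)*(1/3)*(146 - 210 + 3*2))**2 = (61 + (1/12)*(1/3)*(146 - 210 + 6))**2 = (61 + (1/12)*(1/3)*(-58))**2 = (61 - 29/18)**2 = (1069/18)**2 = 1142761/324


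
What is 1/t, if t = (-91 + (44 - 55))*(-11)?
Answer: 1/1122 ≈ 0.00089127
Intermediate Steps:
t = 1122 (t = (-91 - 11)*(-11) = -102*(-11) = 1122)
1/t = 1/1122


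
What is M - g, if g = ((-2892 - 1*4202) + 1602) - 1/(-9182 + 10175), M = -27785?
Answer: -22136948/993 ≈ -22293.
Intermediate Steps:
g = -5453557/993 (g = ((-2892 - 4202) + 1602) - 1/993 = (-7094 + 1602) - 1*1/993 = -5492 - 1/993 = -5453557/993 ≈ -5492.0)
M - g = -27785 - 1*(-5453557/993) = -27785 + 5453557/993 = -22136948/993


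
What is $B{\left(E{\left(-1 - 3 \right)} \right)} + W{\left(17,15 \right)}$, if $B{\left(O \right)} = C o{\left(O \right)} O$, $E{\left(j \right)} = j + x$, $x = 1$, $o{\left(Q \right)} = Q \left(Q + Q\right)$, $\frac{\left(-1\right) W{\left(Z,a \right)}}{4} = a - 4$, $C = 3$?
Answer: $-206$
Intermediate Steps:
$W{\left(Z,a \right)} = 16 - 4 a$ ($W{\left(Z,a \right)} = - 4 \left(a - 4\right) = - 4 \left(-4 + a\right) = 16 - 4 a$)
$o{\left(Q \right)} = 2 Q^{2}$ ($o{\left(Q \right)} = Q 2 Q = 2 Q^{2}$)
$E{\left(j \right)} = 1 + j$ ($E{\left(j \right)} = j + 1 = 1 + j$)
$B{\left(O \right)} = 6 O^{3}$ ($B{\left(O \right)} = 3 \cdot 2 O^{2} O = 6 O^{2} O = 6 O^{3}$)
$B{\left(E{\left(-1 - 3 \right)} \right)} + W{\left(17,15 \right)} = 6 \left(1 - 4\right)^{3} + \left(16 - 60\right) = 6 \left(1 - 4\right)^{3} - 44 = 6 \left(-3\right)^{3} - 44 = 6 \left(-27\right) - 44 = -162 - 44 = -206$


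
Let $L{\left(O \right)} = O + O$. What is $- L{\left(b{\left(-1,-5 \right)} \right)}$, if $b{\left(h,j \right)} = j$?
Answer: $10$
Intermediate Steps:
$L{\left(O \right)} = 2 O$
$- L{\left(b{\left(-1,-5 \right)} \right)} = - 2 \left(-5\right) = \left(-1\right) \left(-10\right) = 10$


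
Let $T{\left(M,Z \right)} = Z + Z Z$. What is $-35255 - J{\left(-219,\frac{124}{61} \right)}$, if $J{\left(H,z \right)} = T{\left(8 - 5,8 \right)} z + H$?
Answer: $- \frac{2146124}{61} \approx -35182.0$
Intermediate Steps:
$T{\left(M,Z \right)} = Z + Z^{2}$
$J{\left(H,z \right)} = H + 72 z$ ($J{\left(H,z \right)} = 8 \left(1 + 8\right) z + H = 8 \cdot 9 z + H = 72 z + H = H + 72 z$)
$-35255 - J{\left(-219,\frac{124}{61} \right)} = -35255 - \left(-219 + 72 \cdot \frac{124}{61}\right) = -35255 - \left(-219 + \frac{8928}{61}\right) = -35255 - - \frac{4431}{61} = -35255 + \frac{4431}{61} = - \frac{2146124}{61}$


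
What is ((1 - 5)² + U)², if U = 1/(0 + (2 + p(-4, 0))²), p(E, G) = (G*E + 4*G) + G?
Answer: 4225/16 ≈ 264.06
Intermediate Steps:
p(E, G) = 5*G + E*G (p(E, G) = (E*G + 4*G) + G = (4*G + E*G) + G = 5*G + E*G)
U = ¼ (U = 1/(0 + (2 + 0*(5 - 4))²) = 1/(0 + (2 + 0*1)²) = 1/(0 + (2 + 0)²) = 1/(0 + 2²) = 1/(0 + 4) = 1/4 = ¼ ≈ 0.25000)
((1 - 5)² + U)² = ((1 - 5)² + ¼)² = ((-4)² + ¼)² = (16 + ¼)² = (65/4)² = 4225/16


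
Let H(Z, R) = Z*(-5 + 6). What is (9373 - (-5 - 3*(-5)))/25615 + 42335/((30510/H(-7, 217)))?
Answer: -1461042409/156302730 ≈ -9.3475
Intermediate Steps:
H(Z, R) = Z (H(Z, R) = Z*1 = Z)
(9373 - (-5 - 3*(-5)))/25615 + 42335/((30510/H(-7, 217))) = (9373 - (-5 - 3*(-5)))/25615 + 42335/((30510/(-7))) = (9373 - (-5 + 15))*(1/25615) + 42335/((30510*(-1/7))) = (9373 - 1*10)*(1/25615) + 42335/(-30510/7) = (9373 - 10)*(1/25615) + 42335*(-7/30510) = 9363*(1/25615) - 59269/6102 = 9363/25615 - 59269/6102 = -1461042409/156302730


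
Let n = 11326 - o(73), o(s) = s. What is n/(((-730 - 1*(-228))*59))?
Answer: -11253/29618 ≈ -0.37994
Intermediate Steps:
n = 11253 (n = 11326 - 1*73 = 11326 - 73 = 11253)
n/(((-730 - 1*(-228))*59)) = 11253/(((-730 - 1*(-228))*59)) = 11253/(((-730 + 228)*59)) = 11253/((-502*59)) = 11253/(-29618) = 11253*(-1/29618) = -11253/29618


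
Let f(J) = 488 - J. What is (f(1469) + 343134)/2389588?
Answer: 342153/2389588 ≈ 0.14318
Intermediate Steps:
(f(1469) + 343134)/2389588 = ((488 - 1*1469) + 343134)/2389588 = ((488 - 1469) + 343134)*(1/2389588) = (-981 + 343134)*(1/2389588) = 342153*(1/2389588) = 342153/2389588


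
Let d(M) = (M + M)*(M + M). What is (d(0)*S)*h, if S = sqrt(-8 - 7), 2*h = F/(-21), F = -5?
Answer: 0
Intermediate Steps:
d(M) = 4*M**2 (d(M) = (2*M)*(2*M) = 4*M**2)
h = 5/42 (h = (-5/(-21))/2 = (-5*(-1/21))/2 = (1/2)*(5/21) = 5/42 ≈ 0.11905)
S = I*sqrt(15) (S = sqrt(-15) = I*sqrt(15) ≈ 3.873*I)
(d(0)*S)*h = ((4*0**2)*(I*sqrt(15)))*(5/42) = ((4*0)*(I*sqrt(15)))*(5/42) = (0*(I*sqrt(15)))*(5/42) = 0*(5/42) = 0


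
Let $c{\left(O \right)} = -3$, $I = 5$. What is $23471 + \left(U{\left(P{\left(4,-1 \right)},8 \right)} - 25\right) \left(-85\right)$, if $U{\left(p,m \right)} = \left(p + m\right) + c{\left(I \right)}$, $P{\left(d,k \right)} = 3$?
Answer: $24916$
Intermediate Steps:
$U{\left(p,m \right)} = -3 + m + p$ ($U{\left(p,m \right)} = \left(p + m\right) - 3 = \left(m + p\right) - 3 = -3 + m + p$)
$23471 + \left(U{\left(P{\left(4,-1 \right)},8 \right)} - 25\right) \left(-85\right) = 23471 + \left(\left(-3 + 8 + 3\right) - 25\right) \left(-85\right) = 23471 + \left(8 - 25\right) \left(-85\right) = 23471 - -1445 = 23471 + 1445 = 24916$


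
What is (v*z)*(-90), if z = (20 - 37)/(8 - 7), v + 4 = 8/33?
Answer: -63240/11 ≈ -5749.1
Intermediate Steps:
v = -124/33 (v = -4 + 8/33 = -124/33 ≈ -3.7576)
z = -17 (z = -17/1 = -17*1 = -17)
(v*z)*(-90) = -124/33*(-17)*(-90) = (2108/33)*(-90) = -63240/11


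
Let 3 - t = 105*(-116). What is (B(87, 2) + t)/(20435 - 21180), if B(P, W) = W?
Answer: -2437/149 ≈ -16.356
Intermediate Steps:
t = 12183 (t = 3 - 105*(-116) = 3 - 1*(-12180) = 3 + 12180 = 12183)
(B(87, 2) + t)/(20435 - 21180) = (2 + 12183)/(20435 - 21180) = 12185/(-745) = 12185*(-1/745) = -2437/149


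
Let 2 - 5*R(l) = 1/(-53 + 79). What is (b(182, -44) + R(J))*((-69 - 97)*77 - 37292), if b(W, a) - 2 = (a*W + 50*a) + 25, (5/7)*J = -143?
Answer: 33135943723/65 ≈ 5.0978e+8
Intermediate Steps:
J = -1001/5 (J = (7/5)*(-143) = -1001/5 ≈ -200.20)
b(W, a) = 27 + 50*a + W*a (b(W, a) = 2 + ((a*W + 50*a) + 25) = 2 + ((W*a + 50*a) + 25) = 2 + ((50*a + W*a) + 25) = 2 + (25 + 50*a + W*a) = 27 + 50*a + W*a)
R(l) = 51/130 (R(l) = ⅖ - 1/(5*(-53 + 79)) = ⅖ - ⅕/26 = ⅖ - ⅕*1/26 = ⅖ - 1/130 = 51/130)
(b(182, -44) + R(J))*((-69 - 97)*77 - 37292) = ((27 + 50*(-44) + 182*(-44)) + 51/130)*((-69 - 97)*77 - 37292) = ((27 - 2200 - 8008) + 51/130)*(-166*77 - 37292) = (-10181 + 51/130)*(-12782 - 37292) = -1323479/130*(-50074) = 33135943723/65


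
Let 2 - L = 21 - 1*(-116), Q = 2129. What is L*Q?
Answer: -287415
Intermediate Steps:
L = -135 (L = 2 - (21 - 1*(-116)) = 2 - (21 + 116) = 2 - 1*137 = 2 - 137 = -135)
L*Q = -135*2129 = -287415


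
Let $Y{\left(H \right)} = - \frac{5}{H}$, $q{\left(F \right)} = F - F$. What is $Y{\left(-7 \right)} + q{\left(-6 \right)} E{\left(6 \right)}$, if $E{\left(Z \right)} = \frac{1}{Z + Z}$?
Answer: $\frac{5}{7} \approx 0.71429$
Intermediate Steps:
$q{\left(F \right)} = 0$
$E{\left(Z \right)} = \frac{1}{2 Z}$
$Y{\left(-7 \right)} + q{\left(-6 \right)} E{\left(6 \right)} = - \frac{5}{-7} + 0 \frac{1}{2 \cdot 6} = \left(-5\right) \left(- \frac{1}{7}\right) + 0 \cdot \frac{1}{2} \cdot \frac{1}{6} = \frac{5}{7} + 0 \cdot \frac{1}{12} = \frac{5}{7} + 0 = \frac{5}{7}$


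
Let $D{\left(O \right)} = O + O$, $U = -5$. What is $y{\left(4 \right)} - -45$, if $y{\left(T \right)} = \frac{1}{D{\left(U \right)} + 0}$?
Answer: $\frac{449}{10} \approx 44.9$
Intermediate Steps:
$D{\left(O \right)} = 2 O$
$y{\left(T \right)} = - \frac{1}{10}$ ($y{\left(T \right)} = \frac{1}{2 \left(-5\right) + 0} = \frac{1}{-10 + 0} = \frac{1}{-10} = - \frac{1}{10}$)
$y{\left(4 \right)} - -45 = - \frac{1}{10} - -45 = - \frac{1}{10} + 45 = \frac{449}{10}$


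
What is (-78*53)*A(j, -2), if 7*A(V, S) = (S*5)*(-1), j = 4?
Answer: -41340/7 ≈ -5905.7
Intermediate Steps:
A(V, S) = -5*S/7 (A(V, S) = ((S*5)*(-1))/7 = ((5*S)*(-1))/7 = (-5*S)/7 = -5*S/7)
(-78*53)*A(j, -2) = (-78*53)*(-5/7*(-2)) = -4134*10/7 = -41340/7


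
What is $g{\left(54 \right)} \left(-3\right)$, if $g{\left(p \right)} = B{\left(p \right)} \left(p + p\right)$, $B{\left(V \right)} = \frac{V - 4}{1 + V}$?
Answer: $- \frac{3240}{11} \approx -294.55$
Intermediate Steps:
$B{\left(V \right)} = \frac{-4 + V}{1 + V}$
$g{\left(p \right)} = \frac{2 p \left(-4 + p\right)}{1 + p}$ ($g{\left(p \right)} = \frac{-4 + p}{1 + p} \left(p + p\right) = \frac{-4 + p}{1 + p} 2 p = \frac{2 p \left(-4 + p\right)}{1 + p}$)
$g{\left(54 \right)} \left(-3\right) = 2 \cdot 54 \frac{1}{1 + 54} \left(-4 + 54\right) \left(-3\right) = 2 \cdot 54 \cdot \frac{1}{55} \cdot 50 \left(-3\right) = \frac{1080}{11} \left(-3\right) = - \frac{3240}{11}$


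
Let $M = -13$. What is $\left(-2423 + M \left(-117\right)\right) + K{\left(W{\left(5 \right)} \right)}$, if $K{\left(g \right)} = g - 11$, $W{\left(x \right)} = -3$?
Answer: $-916$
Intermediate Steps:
$K{\left(g \right)} = -11 + g$ ($K{\left(g \right)} = g - 11 = -11 + g$)
$\left(-2423 + M \left(-117\right)\right) + K{\left(W{\left(5 \right)} \right)} = \left(-2423 - -1521\right) - 14 = \left(-2423 + 1521\right) - 14 = -902 - 14 = -916$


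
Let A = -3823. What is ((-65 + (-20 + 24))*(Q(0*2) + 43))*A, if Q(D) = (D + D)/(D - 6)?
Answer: 10027729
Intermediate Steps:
Q(D) = 2*D/(-6 + D) (Q(D) = (2*D)/(-6 + D) = 2*D/(-6 + D))
((-65 + (-20 + 24))*(Q(0*2) + 43))*A = ((-65 + (-20 + 24))*(2*(0*2)/(-6 + 0*2) + 43))*(-3823) = ((-65 + 4)*(2*0/(-6 + 0) + 43))*(-3823) = -61*(2*0/(-6) + 43)*(-3823) = -61*(2*0*(-⅙) + 43)*(-3823) = -61*(0 + 43)*(-3823) = -61*43*(-3823) = -2623*(-3823) = 10027729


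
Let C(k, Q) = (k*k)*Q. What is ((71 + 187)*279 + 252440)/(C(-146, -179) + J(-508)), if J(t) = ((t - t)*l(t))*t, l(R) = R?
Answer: -162211/1907782 ≈ -0.085026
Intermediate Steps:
C(k, Q) = Q*k² (C(k, Q) = k²*Q = Q*k²)
J(t) = 0 (J(t) = ((t - t)*t)*t = (0*t)*t = 0*t = 0)
((71 + 187)*279 + 252440)/(C(-146, -179) + J(-508)) = ((71 + 187)*279 + 252440)/(-179*(-146)² + 0) = (258*279 + 252440)/(-179*21316 + 0) = (71982 + 252440)/(-3815564 + 0) = 324422/(-3815564) = 324422*(-1/3815564) = -162211/1907782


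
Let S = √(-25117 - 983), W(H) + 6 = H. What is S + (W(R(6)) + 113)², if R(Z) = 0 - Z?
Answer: 10201 + 30*I*√29 ≈ 10201.0 + 161.55*I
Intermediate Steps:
R(Z) = -Z
W(H) = -6 + H
S = 30*I*√29 (S = √(-26100) = 30*I*√29 ≈ 161.55*I)
S + (W(R(6)) + 113)² = 30*I*√29 + ((-6 - 1*6) + 113)² = 30*I*√29 + ((-6 - 6) + 113)² = 30*I*√29 + (-12 + 113)² = 30*I*√29 + 101² = 30*I*√29 + 10201 = 10201 + 30*I*√29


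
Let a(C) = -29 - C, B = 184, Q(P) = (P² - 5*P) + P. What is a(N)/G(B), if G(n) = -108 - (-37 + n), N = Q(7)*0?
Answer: 29/255 ≈ 0.11373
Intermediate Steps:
Q(P) = P² - 4*P
N = 0 (N = (7*(-4 + 7))*0 = (7*3)*0 = 21*0 = 0)
G(n) = -71 - n (G(n) = -108 + (37 - n) = -71 - n)
a(N)/G(B) = (-29 - 1*0)/(-71 - 1*184) = (-29 + 0)/(-71 - 184) = -29/(-255) = -29*(-1/255) = 29/255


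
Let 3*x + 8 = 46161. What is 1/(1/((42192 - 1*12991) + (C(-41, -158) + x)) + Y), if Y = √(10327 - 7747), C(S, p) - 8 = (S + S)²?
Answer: -153952/20383047741437 + 47402436608*√645/61149143224311 ≈ 0.019687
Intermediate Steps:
x = 46153/3 (x = -8/3 + (⅓)*46161 = -8/3 + 15387 = 46153/3 ≈ 15384.)
C(S, p) = 8 + 4*S² (C(S, p) = 8 + (S + S)² = 8 + (2*S)² = 8 + 4*S²)
Y = 2*√645 (Y = √2580 = 2*√645 ≈ 50.794)
1/(1/((42192 - 1*12991) + (C(-41, -158) + x)) + Y) = 1/(1/((42192 - 1*12991) + ((8 + 4*(-41)²) + 46153/3)) + 2*√645) = 1/(1/((42192 - 12991) + ((8 + 4*1681) + 46153/3)) + 2*√645) = 1/(1/(29201 + ((8 + 6724) + 46153/3)) + 2*√645) = 1/(1/(29201 + (6732 + 46153/3)) + 2*√645) = 1/(1/(29201 + 66349/3) + 2*√645) = 1/(1/(153952/3) + 2*√645) = 1/(3/153952 + 2*√645)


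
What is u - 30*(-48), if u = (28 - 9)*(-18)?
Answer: 1098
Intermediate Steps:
u = -342 (u = 19*(-18) = -342)
u - 30*(-48) = -342 - 30*(-48) = -342 - 1*(-1440) = -342 + 1440 = 1098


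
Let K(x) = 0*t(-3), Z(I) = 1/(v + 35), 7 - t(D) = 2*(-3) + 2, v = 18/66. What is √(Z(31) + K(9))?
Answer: √1067/194 ≈ 0.16838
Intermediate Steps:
v = 3/11 (v = 18*(1/66) = 3/11 ≈ 0.27273)
t(D) = 11 (t(D) = 7 - (2*(-3) + 2) = 7 - (-6 + 2) = 7 - 1*(-4) = 7 + 4 = 11)
Z(I) = 11/388 (Z(I) = 1/(3/11 + 35) = 1/(388/11) = 11/388)
K(x) = 0 (K(x) = 0*11 = 0)
√(Z(31) + K(9)) = √(11/388 + 0) = √(11/388) = √1067/194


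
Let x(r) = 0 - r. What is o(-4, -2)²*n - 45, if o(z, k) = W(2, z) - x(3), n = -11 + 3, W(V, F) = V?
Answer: -245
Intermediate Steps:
n = -8
x(r) = -r
o(z, k) = 5 (o(z, k) = 2 - (-1)*3 = 2 - 1*(-3) = 2 + 3 = 5)
o(-4, -2)²*n - 45 = 5²*(-8) - 45 = 25*(-8) - 45 = -200 - 45 = -245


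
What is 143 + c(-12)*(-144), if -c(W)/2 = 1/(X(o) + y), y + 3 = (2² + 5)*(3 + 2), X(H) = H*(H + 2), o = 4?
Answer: 1621/11 ≈ 147.36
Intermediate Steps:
X(H) = H*(2 + H)
y = 42 (y = -3 + (2² + 5)*(3 + 2) = -3 + (4 + 5)*5 = -3 + 9*5 = -3 + 45 = 42)
c(W) = -1/33 (c(W) = -2/(4*(2 + 4) + 42) = -2/(4*6 + 42) = -2/(24 + 42) = -2/66 = -2*1/66 = -1/33)
143 + c(-12)*(-144) = 143 - 1/33*(-144) = 143 + 48/11 = 1621/11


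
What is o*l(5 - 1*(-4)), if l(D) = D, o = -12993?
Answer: -116937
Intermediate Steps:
o*l(5 - 1*(-4)) = -12993*(5 - 1*(-4)) = -12993*(5 + 4) = -12993*9 = -116937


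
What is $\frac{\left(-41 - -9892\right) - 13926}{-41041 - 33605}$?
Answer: $\frac{4075}{74646} \approx 0.054591$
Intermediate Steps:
$\frac{\left(-41 - -9892\right) - 13926}{-41041 - 33605} = \frac{\left(-41 + 9892\right) - 13926}{-74646} = \left(9851 - 13926\right) \left(- \frac{1}{74646}\right) = \left(-4075\right) \left(- \frac{1}{74646}\right) = \frac{4075}{74646}$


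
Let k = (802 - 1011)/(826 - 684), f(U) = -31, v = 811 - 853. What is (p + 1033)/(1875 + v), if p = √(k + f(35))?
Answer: 1033/1833 + I*√654762/260286 ≈ 0.56356 + 0.0031088*I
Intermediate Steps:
v = -42
k = -209/142 ≈ -1.4718
p = I*√654762/142 (p = √(-209/142 - 31) = √(-4611/142) = I*√654762/142 ≈ 5.6984*I)
(p + 1033)/(1875 + v) = (I*√654762/142 + 1033)/(1875 - 42) = (1033 + I*√654762/142)/1833 = (1033 + I*√654762/142)*(1/1833) = 1033/1833 + I*√654762/260286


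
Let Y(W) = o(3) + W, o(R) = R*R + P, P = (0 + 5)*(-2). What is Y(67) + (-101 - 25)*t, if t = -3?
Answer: 444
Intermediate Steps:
P = -10 (P = 5*(-2) = -10)
o(R) = -10 + R**2 (o(R) = R*R - 10 = R**2 - 10 = -10 + R**2)
Y(W) = -1 + W (Y(W) = (-10 + 3**2) + W = (-10 + 9) + W = -1 + W)
Y(67) + (-101 - 25)*t = (-1 + 67) + (-101 - 25)*(-3) = 66 - 126*(-3) = 66 + 378 = 444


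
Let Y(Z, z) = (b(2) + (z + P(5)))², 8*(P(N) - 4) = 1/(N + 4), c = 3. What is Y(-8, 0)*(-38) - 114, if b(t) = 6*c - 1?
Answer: -43789699/2592 ≈ -16894.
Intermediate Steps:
P(N) = 4 + 1/(8*(4 + N)) (P(N) = 4 + 1/(8*(N + 4)) = 4 + 1/(8*(4 + N)))
b(t) = 17 (b(t) = 6*3 - 1 = 18 - 1 = 17)
Y(Z, z) = (1513/72 + z)² (Y(Z, z) = (17 + (z + (129 + 32*5)/(8*(4 + 5))))² = (17 + (z + (⅛)*(129 + 160)/9))² = (17 + (z + (⅛)*(⅑)*289))² = (17 + (z + 289/72))² = (17 + (289/72 + z))² = (1513/72 + z)²)
Y(-8, 0)*(-38) - 114 = ((1513 + 72*0)²/5184)*(-38) - 114 = ((1513 + 0)²/5184)*(-38) - 114 = ((1/5184)*1513²)*(-38) - 114 = ((1/5184)*2289169)*(-38) - 114 = (2289169/5184)*(-38) - 114 = -43494211/2592 - 114 = -43789699/2592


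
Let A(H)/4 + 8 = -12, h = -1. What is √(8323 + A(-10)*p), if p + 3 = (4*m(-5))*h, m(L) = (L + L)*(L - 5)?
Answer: 3*√4507 ≈ 201.40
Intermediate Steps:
A(H) = -80 (A(H) = -32 + 4*(-12) = -32 - 48 = -80)
m(L) = 2*L*(-5 + L) (m(L) = (2*L)*(-5 + L) = 2*L*(-5 + L))
p = -403 (p = -3 + (4*(2*(-5)*(-5 - 5)))*(-1) = -3 + (4*(2*(-5)*(-10)))*(-1) = -3 + (4*100)*(-1) = -3 + 400*(-1) = -3 - 400 = -403)
√(8323 + A(-10)*p) = √(8323 - 80*(-403)) = √(8323 + 32240) = √40563 = 3*√4507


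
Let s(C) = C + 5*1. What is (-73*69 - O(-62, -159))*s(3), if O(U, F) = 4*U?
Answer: -38312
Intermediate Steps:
s(C) = 5 + C (s(C) = C + 5 = 5 + C)
(-73*69 - O(-62, -159))*s(3) = (-73*69 - 4*(-62))*(5 + 3) = (-5037 - 1*(-248))*8 = (-5037 + 248)*8 = -4789*8 = -38312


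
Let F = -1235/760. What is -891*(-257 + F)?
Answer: 1843479/8 ≈ 2.3044e+5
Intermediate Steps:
F = -13/8 (F = -1235*1/760 = -13/8 ≈ -1.6250)
-891*(-257 + F) = -891*(-257 - 13/8) = -891*(-2069/8) = 1843479/8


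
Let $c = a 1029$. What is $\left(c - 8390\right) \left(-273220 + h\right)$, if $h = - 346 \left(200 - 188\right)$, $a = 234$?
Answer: $-64460143312$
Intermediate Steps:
$c = 240786$ ($c = 234 \cdot 1029 = 240786$)
$h = -4152$ ($h = \left(-346\right) 12 = -4152$)
$\left(c - 8390\right) \left(-273220 + h\right) = \left(240786 - 8390\right) \left(-273220 - 4152\right) = 232396 \left(-277372\right) = -64460143312$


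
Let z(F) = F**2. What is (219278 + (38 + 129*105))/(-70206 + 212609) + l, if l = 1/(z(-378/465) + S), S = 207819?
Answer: 1162647505453286/710999289384453 ≈ 1.6352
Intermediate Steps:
l = 24025/4992867351 (l = 1/((-378/465)**2 + 207819) = 1/((-378*1/465)**2 + 207819) = 1/((-126/155)**2 + 207819) = 1/(15876/24025 + 207819) = 1/(4992867351/24025) = 24025/4992867351 ≈ 4.8119e-6)
(219278 + (38 + 129*105))/(-70206 + 212609) + l = (219278 + (38 + 129*105))/(-70206 + 212609) + 24025/4992867351 = (219278 + (38 + 13545))/142403 + 24025/4992867351 = (219278 + 13583)*(1/142403) + 24025/4992867351 = 232861*(1/142403) + 24025/4992867351 = 232861/142403 + 24025/4992867351 = 1162647505453286/710999289384453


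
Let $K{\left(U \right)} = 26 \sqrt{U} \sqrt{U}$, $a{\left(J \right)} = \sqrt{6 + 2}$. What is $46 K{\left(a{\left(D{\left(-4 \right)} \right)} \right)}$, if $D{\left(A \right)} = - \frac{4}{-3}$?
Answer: $2392 \sqrt{2} \approx 3382.8$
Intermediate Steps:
$D{\left(A \right)} = \frac{4}{3}$ ($D{\left(A \right)} = \left(-4\right) \left(- \frac{1}{3}\right) = \frac{4}{3}$)
$a{\left(J \right)} = 2 \sqrt{2}$ ($a{\left(J \right)} = \sqrt{8} = 2 \sqrt{2}$)
$K{\left(U \right)} = 26 U$
$46 K{\left(a{\left(D{\left(-4 \right)} \right)} \right)} = 46 \cdot 26 \cdot 2 \sqrt{2} = 46 \cdot 52 \sqrt{2} = 2392 \sqrt{2}$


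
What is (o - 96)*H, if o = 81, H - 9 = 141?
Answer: -2250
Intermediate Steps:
H = 150 (H = 9 + 141 = 150)
(o - 96)*H = (81 - 96)*150 = -15*150 = -2250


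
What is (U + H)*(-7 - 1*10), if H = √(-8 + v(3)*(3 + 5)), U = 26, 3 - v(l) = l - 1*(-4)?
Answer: -442 - 34*I*√10 ≈ -442.0 - 107.52*I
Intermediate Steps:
v(l) = -1 - l (v(l) = 3 - (l - 1*(-4)) = 3 - (l + 4) = 3 - (4 + l) = 3 + (-4 - l) = -1 - l)
H = 2*I*√10 (H = √(-8 + (-1 - 1*3)*(3 + 5)) = √(-8 + (-1 - 3)*8) = √(-8 - 4*8) = √(-8 - 32) = √(-40) = 2*I*√10 ≈ 6.3246*I)
(U + H)*(-7 - 1*10) = (26 + 2*I*√10)*(-7 - 1*10) = (26 + 2*I*√10)*(-7 - 10) = (26 + 2*I*√10)*(-17) = -442 - 34*I*√10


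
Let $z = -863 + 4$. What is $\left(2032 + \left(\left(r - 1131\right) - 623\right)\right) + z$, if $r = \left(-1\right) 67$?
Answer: $-648$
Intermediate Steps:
$r = -67$
$z = -859$
$\left(2032 + \left(\left(r - 1131\right) - 623\right)\right) + z = \left(2032 - 1821\right) - 859 = 211 - 859 = -648$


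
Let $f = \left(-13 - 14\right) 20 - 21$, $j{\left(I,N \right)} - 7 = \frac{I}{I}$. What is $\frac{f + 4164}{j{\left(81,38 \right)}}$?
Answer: $\frac{3603}{8} \approx 450.38$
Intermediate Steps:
$j{\left(I,N \right)} = 8$ ($j{\left(I,N \right)} = 7 + \frac{I}{I} = 7 + 1 = 8$)
$f = -561$ ($f = \left(-13 - 14\right) 20 - 21 = \left(-27\right) 20 - 21 = -540 - 21 = -561$)
$\frac{f + 4164}{j{\left(81,38 \right)}} = \frac{-561 + 4164}{8} = 3603 \cdot \frac{1}{8} = \frac{3603}{8}$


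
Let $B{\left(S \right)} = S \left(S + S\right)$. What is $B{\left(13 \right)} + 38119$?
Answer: $38457$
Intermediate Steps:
$B{\left(S \right)} = 2 S^{2}$ ($B{\left(S \right)} = S 2 S = 2 S^{2}$)
$B{\left(13 \right)} + 38119 = 2 \cdot 13^{2} + 38119 = 2 \cdot 169 + 38119 = 338 + 38119 = 38457$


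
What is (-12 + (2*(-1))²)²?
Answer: 64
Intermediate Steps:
(-12 + (2*(-1))²)² = (-12 + (-2)²)² = (-12 + 4)² = (-8)² = 64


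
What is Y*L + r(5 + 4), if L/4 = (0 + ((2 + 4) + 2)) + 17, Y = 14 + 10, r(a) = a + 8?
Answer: 2417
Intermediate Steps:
r(a) = 8 + a
Y = 24
L = 100 (L = 4*((0 + ((2 + 4) + 2)) + 17) = 4*((0 + (6 + 2)) + 17) = 4*((0 + 8) + 17) = 4*(8 + 17) = 4*25 = 100)
Y*L + r(5 + 4) = 24*100 + (8 + (5 + 4)) = 2400 + (8 + 9) = 2400 + 17 = 2417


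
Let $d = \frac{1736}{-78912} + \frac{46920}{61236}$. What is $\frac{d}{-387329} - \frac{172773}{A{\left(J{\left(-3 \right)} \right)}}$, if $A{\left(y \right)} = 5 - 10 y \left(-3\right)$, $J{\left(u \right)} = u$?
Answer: $\frac{374276027228932211}{184134455872920} \approx 2032.6$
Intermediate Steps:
$A{\left(y \right)} = 5 + 30 y$ ($A{\left(y \right)} = 5 - 10 \left(- 3 y\right) = 5 + 30 y$)
$d = \frac{4162321}{5592888}$ ($d = 1736 \left(- \frac{1}{78912}\right) + 46920 \cdot \frac{1}{61236} = - \frac{217}{9864} + \frac{3910}{5103} = \frac{4162321}{5592888} \approx 0.74422$)
$\frac{d}{-387329} - \frac{172773}{A{\left(J{\left(-3 \right)} \right)}} = \frac{4162321}{5592888 \left(-387329\right)} - \frac{172773}{5 + 30 \left(-3\right)} = \frac{4162321}{5592888} \left(- \frac{1}{387329}\right) - \frac{172773}{5 - 90} = - \frac{4162321}{2166287716152} - \frac{172773}{-85} = - \frac{4162321}{2166287716152} - - \frac{172773}{85} = - \frac{4162321}{2166287716152} + \frac{172773}{85} = \frac{374276027228932211}{184134455872920}$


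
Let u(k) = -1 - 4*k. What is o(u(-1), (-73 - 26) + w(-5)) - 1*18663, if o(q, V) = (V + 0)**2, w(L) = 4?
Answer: -9638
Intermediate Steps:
o(q, V) = V**2
o(u(-1), (-73 - 26) + w(-5)) - 1*18663 = ((-73 - 26) + 4)**2 - 1*18663 = (-99 + 4)**2 - 18663 = (-95)**2 - 18663 = 9025 - 18663 = -9638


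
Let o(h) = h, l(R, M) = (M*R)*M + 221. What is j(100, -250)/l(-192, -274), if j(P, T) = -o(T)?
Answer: -250/14414371 ≈ -1.7344e-5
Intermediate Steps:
l(R, M) = 221 + R*M² (l(R, M) = R*M² + 221 = 221 + R*M²)
j(P, T) = -T
j(100, -250)/l(-192, -274) = (-1*(-250))/(221 - 192*(-274)²) = 250/(221 - 192*75076) = 250/(221 - 14414592) = 250/(-14414371) = 250*(-1/14414371) = -250/14414371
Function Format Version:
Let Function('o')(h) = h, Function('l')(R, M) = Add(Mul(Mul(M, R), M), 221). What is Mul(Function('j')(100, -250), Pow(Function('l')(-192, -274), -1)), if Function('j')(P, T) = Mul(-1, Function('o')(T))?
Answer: Rational(-250, 14414371) ≈ -1.7344e-5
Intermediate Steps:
Function('l')(R, M) = Add(221, Mul(R, Pow(M, 2))) (Function('l')(R, M) = Add(Mul(R, Pow(M, 2)), 221) = Add(221, Mul(R, Pow(M, 2))))
Function('j')(P, T) = Mul(-1, T)
Mul(Function('j')(100, -250), Pow(Function('l')(-192, -274), -1)) = Mul(Mul(-1, -250), Pow(Add(221, Mul(-192, Pow(-274, 2))), -1)) = Mul(250, Pow(Add(221, Mul(-192, 75076)), -1)) = Mul(250, Pow(Add(221, -14414592), -1)) = Mul(250, Pow(-14414371, -1)) = Mul(250, Rational(-1, 14414371)) = Rational(-250, 14414371)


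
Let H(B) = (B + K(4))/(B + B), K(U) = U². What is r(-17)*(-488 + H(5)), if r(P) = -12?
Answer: 29154/5 ≈ 5830.8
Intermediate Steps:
H(B) = (16 + B)/(2*B) (H(B) = (B + 4²)/(B + B) = (B + 16)/((2*B)) = (16 + B)*(1/(2*B)) = (16 + B)/(2*B))
r(-17)*(-488 + H(5)) = -12*(-488 + (½)*(16 + 5)/5) = -12*(-488 + (½)*(⅕)*21) = -12*(-488 + 21/10) = -12*(-4859/10) = 29154/5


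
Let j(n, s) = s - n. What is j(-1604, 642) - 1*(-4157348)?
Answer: 4159594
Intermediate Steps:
j(-1604, 642) - 1*(-4157348) = (642 - 1*(-1604)) - 1*(-4157348) = (642 + 1604) + 4157348 = 2246 + 4157348 = 4159594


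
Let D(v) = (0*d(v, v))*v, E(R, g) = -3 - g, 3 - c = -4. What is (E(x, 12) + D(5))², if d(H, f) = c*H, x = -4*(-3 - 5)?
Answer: 225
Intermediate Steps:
c = 7 (c = 3 - 1*(-4) = 3 + 4 = 7)
x = 32 (x = -4*(-8) = 32)
d(H, f) = 7*H
D(v) = 0 (D(v) = (0*(7*v))*v = 0*v = 0)
(E(x, 12) + D(5))² = ((-3 - 1*12) + 0)² = ((-3 - 12) + 0)² = (-15 + 0)² = (-15)² = 225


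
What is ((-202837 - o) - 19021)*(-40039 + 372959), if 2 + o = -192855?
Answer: -9655012920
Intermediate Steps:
o = -192857 (o = -2 - 192855 = -192857)
((-202837 - o) - 19021)*(-40039 + 372959) = ((-202837 - 1*(-192857)) - 19021)*(-40039 + 372959) = ((-202837 + 192857) - 19021)*332920 = (-9980 - 19021)*332920 = -29001*332920 = -9655012920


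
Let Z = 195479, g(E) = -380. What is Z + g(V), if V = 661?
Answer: 195099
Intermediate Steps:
Z + g(V) = 195479 - 380 = 195099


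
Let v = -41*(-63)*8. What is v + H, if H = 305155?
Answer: 325819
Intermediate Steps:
v = 20664 (v = 2583*8 = 20664)
v + H = 20664 + 305155 = 325819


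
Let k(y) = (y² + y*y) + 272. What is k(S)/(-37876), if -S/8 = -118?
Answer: -445636/9469 ≈ -47.063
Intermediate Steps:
S = 944 (S = -8*(-118) = 944)
k(y) = 272 + 2*y² (k(y) = (y² + y²) + 272 = 2*y² + 272 = 272 + 2*y²)
k(S)/(-37876) = (272 + 2*944²)/(-37876) = (272 + 2*891136)*(-1/37876) = (272 + 1782272)*(-1/37876) = 1782544*(-1/37876) = -445636/9469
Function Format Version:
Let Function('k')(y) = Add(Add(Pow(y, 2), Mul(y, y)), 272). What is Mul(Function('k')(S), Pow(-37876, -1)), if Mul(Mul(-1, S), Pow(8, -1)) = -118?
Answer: Rational(-445636, 9469) ≈ -47.063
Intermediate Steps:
S = 944 (S = Mul(-8, -118) = 944)
Function('k')(y) = Add(272, Mul(2, Pow(y, 2))) (Function('k')(y) = Add(Add(Pow(y, 2), Pow(y, 2)), 272) = Add(Mul(2, Pow(y, 2)), 272) = Add(272, Mul(2, Pow(y, 2))))
Mul(Function('k')(S), Pow(-37876, -1)) = Mul(Add(272, Mul(2, Pow(944, 2))), Pow(-37876, -1)) = Mul(Add(272, Mul(2, 891136)), Rational(-1, 37876)) = Mul(Add(272, 1782272), Rational(-1, 37876)) = Mul(1782544, Rational(-1, 37876)) = Rational(-445636, 9469)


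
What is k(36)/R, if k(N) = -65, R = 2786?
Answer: -65/2786 ≈ -0.023331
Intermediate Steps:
k(36)/R = -65/2786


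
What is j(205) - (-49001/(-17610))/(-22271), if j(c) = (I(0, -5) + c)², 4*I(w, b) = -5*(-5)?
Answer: 140017557465883/3137538480 ≈ 44627.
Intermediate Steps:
I(w, b) = 25/4 (I(w, b) = (-5*(-5))/4 = (¼)*25 = 25/4)
j(c) = (25/4 + c)²
j(205) - (-49001/(-17610))/(-22271) = (25 + 4*205)²/16 - (-49001/(-17610))/(-22271) = (25 + 820)²/16 - (-49001*(-1/17610))*(-1)/22271 = (1/16)*845² - 49001*(-1)/(17610*22271) = (1/16)*714025 - 1*(-49001/392192310) = 714025/16 + 49001/392192310 = 140017557465883/3137538480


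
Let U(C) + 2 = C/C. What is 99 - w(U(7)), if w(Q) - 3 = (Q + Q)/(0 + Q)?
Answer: 94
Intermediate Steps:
U(C) = -1 (U(C) = -2 + C/C = -2 + 1 = -1)
w(Q) = 5 (w(Q) = 3 + (Q + Q)/(0 + Q) = 3 + (2*Q)/Q = 3 + 2 = 5)
99 - w(U(7)) = 99 - 1*5 = 99 - 5 = 94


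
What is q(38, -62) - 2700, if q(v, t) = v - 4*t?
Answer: -2414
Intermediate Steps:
q(38, -62) - 2700 = (38 - 4*(-62)) - 2700 = (38 + 248) - 2700 = 286 - 2700 = -2414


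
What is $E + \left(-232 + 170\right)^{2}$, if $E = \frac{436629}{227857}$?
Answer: $\frac{876318937}{227857} \approx 3845.9$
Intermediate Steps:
$E = \frac{436629}{227857}$ ($E = 436629 \cdot \frac{1}{227857} = \frac{436629}{227857} \approx 1.9162$)
$E + \left(-232 + 170\right)^{2} = \frac{436629}{227857} + \left(-232 + 170\right)^{2} = \frac{436629}{227857} + \left(-62\right)^{2} = \frac{436629}{227857} + 3844 = \frac{876318937}{227857}$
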